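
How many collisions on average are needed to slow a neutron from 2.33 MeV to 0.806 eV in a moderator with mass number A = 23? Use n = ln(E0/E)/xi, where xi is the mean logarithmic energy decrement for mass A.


xi = 1 + (A-1)^2/(2A)*ln((A-1)/(A+1)) = 0.08448899 (for A = 23)
n = ln(E0/E) / xi
n = ln(2.33e6 / 0.806) / 0.08448899
n = ln(2.890819e+06) / 0.08448899 = 176.08

176.08


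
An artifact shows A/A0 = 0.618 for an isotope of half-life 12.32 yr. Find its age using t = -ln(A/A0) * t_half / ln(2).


lambda = ln(2) / t_half = ln(2) / 12.32 = 0.05626195 /yr
t = -ln(A/A0) / lambda
t = -ln(0.618) / 0.05626195
t = 8.5540 yr

8.5540


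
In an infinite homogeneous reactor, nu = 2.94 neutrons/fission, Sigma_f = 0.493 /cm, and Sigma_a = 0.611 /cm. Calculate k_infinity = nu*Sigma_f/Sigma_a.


k_inf = nu * Sigma_f / Sigma_a
k_inf = 2.94 * 0.493 / 0.611
k_inf = 2.3722

2.3722


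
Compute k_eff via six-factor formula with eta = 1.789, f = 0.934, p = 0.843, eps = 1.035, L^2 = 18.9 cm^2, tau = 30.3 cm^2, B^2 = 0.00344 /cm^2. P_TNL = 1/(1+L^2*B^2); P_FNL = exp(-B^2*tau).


k_inf = eta*f*p*eps = 1.789*0.934*0.843*1.035 = 1.457891
P_TNL = 1/(1 + L^2*B^2) = 1/(1 + 18.9*0.00344) = 0.9389530
P_FNL = exp(-B^2*tau) = exp(-0.00344*30.3) = 0.9010162
k_eff = k_inf * P_TNL * P_FNL = 1.457891 * 0.9389530 * 0.9010162
k_eff = 1.2334

1.2334


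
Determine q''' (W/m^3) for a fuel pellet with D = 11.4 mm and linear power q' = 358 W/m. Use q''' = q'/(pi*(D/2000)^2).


r = D / 2 / 1000 = 11.4 / 2 / 1000 = 0.0057 m
q''' = q' / (pi * r^2)
q''' = 358 / (pi * 0.0057^2)
q''' = 3.5074e+06 W/m^3

3.5074e+06


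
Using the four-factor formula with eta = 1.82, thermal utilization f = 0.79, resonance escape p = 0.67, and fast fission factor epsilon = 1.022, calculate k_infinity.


k_inf = eta * f * p * epsilon
k_inf = 1.82 * 0.79 * 0.67 * 1.022
k_inf = 0.98452

0.98452


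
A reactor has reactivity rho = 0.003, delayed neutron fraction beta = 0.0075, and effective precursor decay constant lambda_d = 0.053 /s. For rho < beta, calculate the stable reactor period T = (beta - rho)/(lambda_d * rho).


T = (beta - rho) / (lambda_d * rho)
T = (0.0075 - 0.003) / (0.053 * 0.003)
T = 28.302 s

28.302


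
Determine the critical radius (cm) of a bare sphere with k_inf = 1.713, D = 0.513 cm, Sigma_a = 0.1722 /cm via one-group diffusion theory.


L^2 = D / Sigma_a = 0.513 / 0.1722 = 2.979094 cm^2
B_m^2 = (k_inf - 1) / L^2 = (1.713 - 1) / 2.979094 = 0.2393345 /cm^2
For a bare sphere: B_g = pi/R, so R_c = pi / sqrt(B_m^2)
R_c = pi / sqrt(0.2393345) = 6.4217 cm

6.4217


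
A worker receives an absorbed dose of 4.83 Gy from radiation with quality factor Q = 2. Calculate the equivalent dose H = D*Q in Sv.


H = D * Q
H = 4.83 * 2
H = 9.6600 Sv

9.6600


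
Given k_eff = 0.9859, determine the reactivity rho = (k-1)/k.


rho = (k_eff - 1) / k_eff
rho = (0.9859 - 1) / 0.9859
rho = -0.014302

-0.014302


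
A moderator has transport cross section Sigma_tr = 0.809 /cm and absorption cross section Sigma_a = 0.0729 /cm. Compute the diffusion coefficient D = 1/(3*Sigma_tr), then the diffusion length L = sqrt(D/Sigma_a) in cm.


D = 1 / (3 * Sigma_tr) = 1 / (3 * 0.809) = 0.4120313 cm
L = sqrt(D / Sigma_a)
L = sqrt(0.4120313 / 0.0729)
L = 2.3774 cm

2.3774


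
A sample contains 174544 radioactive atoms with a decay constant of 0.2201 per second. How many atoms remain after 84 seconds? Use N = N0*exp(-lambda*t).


N = N0 * exp(-lambda * t)
N = 174544 * exp(-0.2201 * 84)
N = 0.0016312

0.0016312


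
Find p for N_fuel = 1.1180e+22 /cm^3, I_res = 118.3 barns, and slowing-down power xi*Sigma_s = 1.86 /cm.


p = exp(-N * I * 1e-24 / (xi*Sigma_s))
p = exp(-1.1180e+22 * 118.3 * 1e-24 / 1.86)
p = 0.49112

0.49112


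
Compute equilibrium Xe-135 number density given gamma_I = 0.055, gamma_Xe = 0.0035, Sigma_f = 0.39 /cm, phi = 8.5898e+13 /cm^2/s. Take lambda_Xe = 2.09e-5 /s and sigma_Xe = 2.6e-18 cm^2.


Xe_eq = (gamma_I + gamma_Xe) * Sigma_f * phi / (lambda_Xe + sigma_Xe * phi)
Numerator = (0.055 + 0.0035) * 0.39 * 8.5898e+13 = 1.959763e+12
Denominator = 2.09e-5 + 2.6e-18 * 8.5898e+13 = 2.442348e-04
Xe_eq = 1.959763e+12 / 2.442348e-04 = 8.0241e+15 /cm^3

8.0241e+15


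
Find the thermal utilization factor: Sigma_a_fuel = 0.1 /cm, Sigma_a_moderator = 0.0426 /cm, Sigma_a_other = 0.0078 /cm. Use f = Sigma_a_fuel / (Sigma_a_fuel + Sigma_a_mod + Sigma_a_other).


f = Sigma_a_fuel / (Sigma_a_fuel + Sigma_a_mod + Sigma_a_other)
f = 0.1 / (0.1 + 0.0426 + 0.0078)
f = 0.66489

0.66489


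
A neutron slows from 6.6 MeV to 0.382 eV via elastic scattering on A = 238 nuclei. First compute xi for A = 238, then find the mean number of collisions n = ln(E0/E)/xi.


xi = 1 + (A-1)^2/(2A)*ln((A-1)/(A+1)) = 0.008379872 (for A = 238)
n = ln(E0/E) / xi
n = ln(6.6e6 / 0.382) / 0.008379872
n = ln(1.727749e+07) / 0.008379872 = 1988.7

1988.7


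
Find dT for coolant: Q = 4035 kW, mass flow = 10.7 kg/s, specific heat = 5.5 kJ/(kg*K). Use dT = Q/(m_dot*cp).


dT = Q / (m_dot * cp)
dT = 4035 / (10.7 * 5.5)
dT = 68.564 C

68.564


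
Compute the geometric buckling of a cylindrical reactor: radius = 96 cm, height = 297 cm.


B^2 = (2.405/R)^2 + (pi/H)^2
B^2 = (2.405/96)^2 + (pi/297)^2
B^2 = 7.3950e-04 /cm^2

7.3950e-04


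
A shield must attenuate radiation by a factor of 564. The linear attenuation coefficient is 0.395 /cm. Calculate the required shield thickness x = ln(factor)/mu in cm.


x = ln(factor) / mu
x = ln(564) / 0.395
x = 16.038 cm

16.038


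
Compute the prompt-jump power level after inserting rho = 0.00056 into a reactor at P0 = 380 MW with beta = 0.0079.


P1/P0 = beta / (beta - rho)
P1/P0 = 0.0079 / (0.0079 - 0.00056) = 1.076294
P1 = 380 * 1.076294 = 408.99 MW

408.99


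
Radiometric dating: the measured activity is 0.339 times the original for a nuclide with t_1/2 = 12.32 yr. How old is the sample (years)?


lambda = ln(2) / t_half = ln(2) / 12.32 = 0.05626195 /yr
t = -ln(A/A0) / lambda
t = -ln(0.339) / 0.05626195
t = 19.227 yr

19.227


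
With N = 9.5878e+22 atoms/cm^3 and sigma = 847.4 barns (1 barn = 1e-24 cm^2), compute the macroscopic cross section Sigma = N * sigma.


Sigma = N * sigma_barns * 1e-24
Sigma = 9.5878e+22 * 847.4 * 1e-24
Sigma = 81.247 /cm

81.247


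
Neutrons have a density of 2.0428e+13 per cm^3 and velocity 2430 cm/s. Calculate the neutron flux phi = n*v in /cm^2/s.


phi = n * v
phi = 2.0428e+13 * 2430
phi = 4.9640e+16 /cm^2/s

4.9640e+16


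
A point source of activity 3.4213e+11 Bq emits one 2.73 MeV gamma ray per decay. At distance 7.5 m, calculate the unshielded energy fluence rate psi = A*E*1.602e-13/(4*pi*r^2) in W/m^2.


psi = A * E * 1.602e-13 / (4*pi*r^2)
psi = 3.4213e+11 * 2.73 * 1.602e-13 / (4*pi*7.5^2)
psi = 2.1168e-04 W/m^2

2.1168e-04


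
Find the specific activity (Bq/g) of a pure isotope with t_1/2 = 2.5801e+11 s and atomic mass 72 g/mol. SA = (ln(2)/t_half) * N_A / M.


lambda = ln(2) / t_half = ln(2) / 2.5801e+11 = 2.686513e-12 /s
SA = lambda * N_A / M
SA = 2.686513e-12 * 6.022e23 / 72
SA = 2.2470e+10 Bq/g

2.2470e+10


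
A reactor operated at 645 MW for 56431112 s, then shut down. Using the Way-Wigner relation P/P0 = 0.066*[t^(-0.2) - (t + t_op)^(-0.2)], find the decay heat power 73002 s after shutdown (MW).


P/P0 = 0.066 * [t^(-0.2) - (t + t_op)^(-0.2)]
P/P0 = 0.066 * [73002^(-0.2) - (73002 + 56431112)^(-0.2)]
P/P0 = 0.066 * [0.1064959 - 0.02815684] = 0.005170378
P = 645 * 0.005170378 = 3.3349 MW

3.3349


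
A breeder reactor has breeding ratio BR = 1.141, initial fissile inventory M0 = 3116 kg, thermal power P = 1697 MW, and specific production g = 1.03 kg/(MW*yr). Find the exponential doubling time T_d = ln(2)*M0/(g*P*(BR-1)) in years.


Breeding gain G = BR - 1 = 1.141 - 1 = 0.141
Fissile production rate = g * P * G = 1.03 * 1697 * 0.141 = 246.45531 kg/yr
T_d = ln(2) * M0 / (g * P * G)
T_d = ln(2) * 3116 / 246.45531 = 8.7636 yr

8.7636


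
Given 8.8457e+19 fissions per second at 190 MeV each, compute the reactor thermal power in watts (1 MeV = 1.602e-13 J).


P = fission_rate * E_MeV * 1.602e-13
P = 8.8457e+19 * 190 * 1.602e-13
P = 2.6925e+09 W

2.6925e+09


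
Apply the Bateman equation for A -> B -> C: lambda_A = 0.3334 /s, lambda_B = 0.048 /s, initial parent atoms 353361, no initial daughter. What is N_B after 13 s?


N_B(t) = lambda_A * N_A0 / (lambda_B - lambda_A) * [exp(-lambda_A*t) - exp(-lambda_B*t)]
exp(-0.3334*13) = 0.01311236; exp(-0.048*13) = 0.5357970
N_B = 0.3334 * 353361 / (0.048 - 0.3334) * (0.01311236 - 0.5357970)
N_B = 215760

215760


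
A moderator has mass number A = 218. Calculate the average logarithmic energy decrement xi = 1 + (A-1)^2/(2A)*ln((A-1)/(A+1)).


xi = 1 + (A-1)^2/(2A) * ln((A-1)/(A+1))
xi = 1 + (218-1)^2/(2*218) * ln((218-1)/(218 +1))
xi = 0.0091463

0.0091463


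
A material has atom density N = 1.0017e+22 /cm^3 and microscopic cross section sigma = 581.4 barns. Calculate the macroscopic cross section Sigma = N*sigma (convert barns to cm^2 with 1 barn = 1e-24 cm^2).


Sigma = N * sigma_barns * 1e-24
Sigma = 1.0017e+22 * 581.4 * 1e-24
Sigma = 5.8239 /cm

5.8239


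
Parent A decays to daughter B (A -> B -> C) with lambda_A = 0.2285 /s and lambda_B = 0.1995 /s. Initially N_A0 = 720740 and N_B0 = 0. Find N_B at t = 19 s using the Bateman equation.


N_B(t) = lambda_A * N_A0 / (lambda_B - lambda_A) * [exp(-lambda_A*t) - exp(-lambda_B*t)]
exp(-0.2285*19) = 0.01301699; exp(-0.1995*19) = 0.02258431
N_B = 0.2285 * 720740 / (0.1995 - 0.2285) * (0.01301699 - 0.02258431)
N_B = 54332

54332


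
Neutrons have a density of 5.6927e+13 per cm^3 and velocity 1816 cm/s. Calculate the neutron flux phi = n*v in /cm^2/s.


phi = n * v
phi = 5.6927e+13 * 1816
phi = 1.0338e+17 /cm^2/s

1.0338e+17


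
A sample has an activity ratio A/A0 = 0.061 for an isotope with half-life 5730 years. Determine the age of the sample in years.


lambda = ln(2) / t_half = ln(2) / 5730 = 1.209681e-04 /yr
t = -ln(A/A0) / lambda
t = -ln(0.061) / 1.209681e-04
t = 23121 yr

23121


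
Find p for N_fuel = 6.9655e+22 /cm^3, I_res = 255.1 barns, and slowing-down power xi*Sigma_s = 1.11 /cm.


p = exp(-N * I * 1e-24 / (xi*Sigma_s))
p = exp(-6.9655e+22 * 255.1 * 1e-24 / 1.11)
p = 1.1163e-07

1.1163e-07


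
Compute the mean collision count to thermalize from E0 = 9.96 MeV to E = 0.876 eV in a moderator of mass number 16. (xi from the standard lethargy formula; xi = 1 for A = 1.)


xi = 1 + (A-1)^2/(2A)*ln((A-1)/(A+1)) = 0.1199467 (for A = 16)
n = ln(E0/E) / xi
n = ln(9.96e6 / 0.876) / 0.1199467
n = ln(1.136986e+07) / 0.1199467 = 135.45

135.45


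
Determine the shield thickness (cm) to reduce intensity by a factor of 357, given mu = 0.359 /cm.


x = ln(factor) / mu
x = ln(357) / 0.359
x = 16.373 cm

16.373


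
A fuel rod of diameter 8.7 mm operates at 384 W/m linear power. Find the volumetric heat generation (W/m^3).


r = D / 2 / 1000 = 8.7 / 2 / 1000 = 0.00435 m
q''' = q' / (pi * r^2)
q''' = 384 / (pi * 0.00435^2)
q''' = 6.4596e+06 W/m^3

6.4596e+06


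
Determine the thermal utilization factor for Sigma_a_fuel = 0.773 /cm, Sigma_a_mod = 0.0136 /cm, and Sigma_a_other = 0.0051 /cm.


f = Sigma_a_fuel / (Sigma_a_fuel + Sigma_a_mod + Sigma_a_other)
f = 0.773 / (0.773 + 0.0136 + 0.0051)
f = 0.97638

0.97638


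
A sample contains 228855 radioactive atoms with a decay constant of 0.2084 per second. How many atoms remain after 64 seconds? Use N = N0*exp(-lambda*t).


N = N0 * exp(-lambda * t)
N = 228855 * exp(-0.2084 * 64)
N = 0.36907

0.36907


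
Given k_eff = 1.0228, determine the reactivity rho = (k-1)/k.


rho = (k_eff - 1) / k_eff
rho = (1.0228 - 1) / 1.0228
rho = 0.022292

0.022292


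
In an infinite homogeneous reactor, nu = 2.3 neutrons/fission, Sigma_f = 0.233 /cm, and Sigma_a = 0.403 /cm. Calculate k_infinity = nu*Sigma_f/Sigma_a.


k_inf = nu * Sigma_f / Sigma_a
k_inf = 2.3 * 0.233 / 0.403
k_inf = 1.3298

1.3298


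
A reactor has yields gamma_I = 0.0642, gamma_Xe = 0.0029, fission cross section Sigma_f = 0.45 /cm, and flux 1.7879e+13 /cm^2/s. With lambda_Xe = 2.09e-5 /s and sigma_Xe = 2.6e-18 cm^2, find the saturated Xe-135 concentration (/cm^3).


Xe_eq = (gamma_I + gamma_Xe) * Sigma_f * phi / (lambda_Xe + sigma_Xe * phi)
Numerator = (0.0642 + 0.0029) * 0.45 * 1.7879e+13 = 5.398564e+11
Denominator = 2.09e-5 + 2.6e-18 * 1.7879e+13 = 6.738540e-05
Xe_eq = 5.398564e+11 / 6.738540e-05 = 8.0115e+15 /cm^3

8.0115e+15


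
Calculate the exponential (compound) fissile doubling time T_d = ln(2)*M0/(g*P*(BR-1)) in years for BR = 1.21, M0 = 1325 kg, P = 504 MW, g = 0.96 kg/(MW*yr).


Breeding gain G = BR - 1 = 1.21 - 1 = 0.21
Fissile production rate = g * P * G = 0.96 * 504 * 0.21 = 101.6064 kg/yr
T_d = ln(2) * M0 / (g * P * G)
T_d = ln(2) * 1325 / 101.6064 = 9.0390 yr

9.0390


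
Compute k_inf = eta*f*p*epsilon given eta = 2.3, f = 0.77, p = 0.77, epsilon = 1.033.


k_inf = eta * f * p * epsilon
k_inf = 2.3 * 0.77 * 0.77 * 1.033
k_inf = 1.4087

1.4087


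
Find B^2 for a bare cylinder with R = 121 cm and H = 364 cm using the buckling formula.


B^2 = (2.405/R)^2 + (pi/H)^2
B^2 = (2.405/121)^2 + (pi/364)^2
B^2 = 4.6955e-04 /cm^2

4.6955e-04


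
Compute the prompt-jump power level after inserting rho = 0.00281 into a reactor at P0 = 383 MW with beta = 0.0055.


P1/P0 = beta / (beta - rho)
P1/P0 = 0.0055 / (0.0055 - 0.00281) = 2.044610
P1 = 383 * 2.044610 = 783.09 MW

783.09


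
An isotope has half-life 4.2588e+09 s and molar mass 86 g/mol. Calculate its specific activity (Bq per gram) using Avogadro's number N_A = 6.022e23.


lambda = ln(2) / t_half = ln(2) / 4.2588e+09 = 1.627565e-10 /s
SA = lambda * N_A / M
SA = 1.627565e-10 * 6.022e23 / 86
SA = 1.1397e+12 Bq/g

1.1397e+12


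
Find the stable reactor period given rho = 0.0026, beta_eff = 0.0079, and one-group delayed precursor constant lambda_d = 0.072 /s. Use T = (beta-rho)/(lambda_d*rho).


T = (beta - rho) / (lambda_d * rho)
T = (0.0079 - 0.0026) / (0.072 * 0.0026)
T = 28.312 s

28.312


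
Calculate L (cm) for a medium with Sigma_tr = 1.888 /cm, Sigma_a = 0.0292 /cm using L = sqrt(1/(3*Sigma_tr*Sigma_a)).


D = 1 / (3 * Sigma_tr) = 1 / (3 * 1.888) = 0.1765537 cm
L = sqrt(D / Sigma_a)
L = sqrt(0.1765537 / 0.0292)
L = 2.4589 cm

2.4589


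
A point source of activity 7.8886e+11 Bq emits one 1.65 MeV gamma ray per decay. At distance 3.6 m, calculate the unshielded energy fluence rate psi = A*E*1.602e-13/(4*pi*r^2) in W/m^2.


psi = A * E * 1.602e-13 / (4*pi*r^2)
psi = 7.8886e+11 * 1.65 * 1.602e-13 / (4*pi*3.6^2)
psi = 0.0012804 W/m^2

0.0012804


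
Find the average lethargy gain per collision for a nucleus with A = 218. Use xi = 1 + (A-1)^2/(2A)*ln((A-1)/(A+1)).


xi = 1 + (A-1)^2/(2A) * ln((A-1)/(A+1))
xi = 1 + (218-1)^2/(2*218) * ln((218-1)/(218 +1))
xi = 0.0091463

0.0091463


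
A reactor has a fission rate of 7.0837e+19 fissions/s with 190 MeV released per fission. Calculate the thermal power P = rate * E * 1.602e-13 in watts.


P = fission_rate * E_MeV * 1.602e-13
P = 7.0837e+19 * 190 * 1.602e-13
P = 2.1561e+09 W

2.1561e+09


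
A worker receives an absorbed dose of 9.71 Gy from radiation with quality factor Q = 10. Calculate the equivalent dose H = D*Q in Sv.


H = D * Q
H = 9.71 * 10
H = 97.100 Sv

97.100


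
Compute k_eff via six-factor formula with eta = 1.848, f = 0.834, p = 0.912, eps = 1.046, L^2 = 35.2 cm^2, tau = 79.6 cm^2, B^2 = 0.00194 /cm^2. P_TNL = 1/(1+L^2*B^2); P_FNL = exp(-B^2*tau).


k_inf = eta*f*p*eps = 1.848*0.834*0.912*1.046 = 1.470261
P_TNL = 1/(1 + L^2*B^2) = 1/(1 + 35.2*0.00194) = 0.9360772
P_FNL = exp(-B^2*tau) = exp(-0.00194*79.6) = 0.8569086
k_eff = k_inf * P_TNL * P_FNL = 1.470261 * 0.9360772 * 0.8569086
k_eff = 1.1793

1.1793


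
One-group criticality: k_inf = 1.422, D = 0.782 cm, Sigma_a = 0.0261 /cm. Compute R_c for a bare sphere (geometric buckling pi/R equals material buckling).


L^2 = D / Sigma_a = 0.782 / 0.0261 = 29.96169 cm^2
B_m^2 = (k_inf - 1) / L^2 = (1.422 - 1) / 29.96169 = 0.01408465 /cm^2
For a bare sphere: B_g = pi/R, so R_c = pi / sqrt(B_m^2)
R_c = pi / sqrt(0.01408465) = 26.471 cm

26.471


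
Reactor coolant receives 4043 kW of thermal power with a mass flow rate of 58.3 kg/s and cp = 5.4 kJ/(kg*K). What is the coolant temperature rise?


dT = Q / (m_dot * cp)
dT = 4043 / (58.3 * 5.4)
dT = 12.842 C

12.842


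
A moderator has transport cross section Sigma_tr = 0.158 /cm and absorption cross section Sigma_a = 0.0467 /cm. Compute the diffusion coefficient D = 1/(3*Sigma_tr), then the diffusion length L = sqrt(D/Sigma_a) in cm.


D = 1 / (3 * Sigma_tr) = 1 / (3 * 0.158) = 2.109705 cm
L = sqrt(D / Sigma_a)
L = sqrt(2.109705 / 0.0467)
L = 6.7213 cm

6.7213


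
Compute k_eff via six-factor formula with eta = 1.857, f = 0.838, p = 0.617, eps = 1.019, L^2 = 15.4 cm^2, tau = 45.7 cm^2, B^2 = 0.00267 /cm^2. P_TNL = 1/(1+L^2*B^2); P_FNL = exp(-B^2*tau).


k_inf = eta*f*p*eps = 1.857*0.838*0.617*1.019 = 0.9783974
P_TNL = 1/(1 + L^2*B^2) = 1/(1 + 15.4*0.00267) = 0.9605059
P_FNL = exp(-B^2*tau) = exp(-0.00267*45.7) = 0.8851316
k_eff = k_inf * P_TNL * P_FNL = 0.9783974 * 0.9605059 * 0.8851316
k_eff = 0.83181

0.83181


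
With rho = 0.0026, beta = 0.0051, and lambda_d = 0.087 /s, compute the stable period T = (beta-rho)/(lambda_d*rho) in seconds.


T = (beta - rho) / (lambda_d * rho)
T = (0.0051 - 0.0026) / (0.087 * 0.0026)
T = 11.052 s

11.052


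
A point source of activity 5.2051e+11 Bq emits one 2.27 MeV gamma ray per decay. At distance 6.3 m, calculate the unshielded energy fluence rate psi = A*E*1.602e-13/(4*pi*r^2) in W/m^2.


psi = A * E * 1.602e-13 / (4*pi*r^2)
psi = 5.2051e+11 * 2.27 * 1.602e-13 / (4*pi*6.3^2)
psi = 3.7951e-04 W/m^2

3.7951e-04


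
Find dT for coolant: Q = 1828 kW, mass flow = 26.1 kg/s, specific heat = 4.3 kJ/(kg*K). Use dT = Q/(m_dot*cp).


dT = Q / (m_dot * cp)
dT = 1828 / (26.1 * 4.3)
dT = 16.288 C

16.288


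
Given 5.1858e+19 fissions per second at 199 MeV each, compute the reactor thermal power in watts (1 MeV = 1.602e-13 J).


P = fission_rate * E_MeV * 1.602e-13
P = 5.1858e+19 * 199 * 1.602e-13
P = 1.6532e+09 W

1.6532e+09


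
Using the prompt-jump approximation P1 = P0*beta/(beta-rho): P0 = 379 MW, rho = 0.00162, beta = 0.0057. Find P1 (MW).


P1/P0 = beta / (beta - rho)
P1/P0 = 0.0057 / (0.0057 - 0.00162) = 1.397059
P1 = 379 * 1.397059 = 529.49 MW

529.49


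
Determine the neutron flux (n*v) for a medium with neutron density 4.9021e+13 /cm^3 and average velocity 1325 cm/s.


phi = n * v
phi = 4.9021e+13 * 1325
phi = 6.4953e+16 /cm^2/s

6.4953e+16


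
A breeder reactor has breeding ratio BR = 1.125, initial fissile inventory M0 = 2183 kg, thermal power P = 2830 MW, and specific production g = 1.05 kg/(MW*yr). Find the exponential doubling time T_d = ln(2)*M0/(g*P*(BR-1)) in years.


Breeding gain G = BR - 1 = 1.125 - 1 = 0.125
Fissile production rate = g * P * G = 1.05 * 2830 * 0.125 = 371.4375 kg/yr
T_d = ln(2) * M0 / (g * P * G)
T_d = ln(2) * 2183 / 371.4375 = 4.0737 yr

4.0737


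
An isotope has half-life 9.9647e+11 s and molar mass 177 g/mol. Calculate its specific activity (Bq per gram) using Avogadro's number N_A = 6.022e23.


lambda = ln(2) / t_half = ln(2) / 9.9647e+11 = 6.956027e-13 /s
SA = lambda * N_A / M
SA = 6.956027e-13 * 6.022e23 / 177
SA = 2.3666e+09 Bq/g

2.3666e+09


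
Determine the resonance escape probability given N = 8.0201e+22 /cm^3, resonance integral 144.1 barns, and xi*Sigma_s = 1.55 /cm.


p = exp(-N * I * 1e-24 / (xi*Sigma_s))
p = exp(-8.0201e+22 * 144.1 * 1e-24 / 1.55)
p = 5.7790e-04

5.7790e-04


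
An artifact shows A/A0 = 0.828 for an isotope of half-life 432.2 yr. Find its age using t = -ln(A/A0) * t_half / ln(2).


lambda = ln(2) / t_half = ln(2) / 432.2 = 0.001603765 /yr
t = -ln(A/A0) / lambda
t = -ln(0.828) / 0.001603765
t = 117.69 yr

117.69


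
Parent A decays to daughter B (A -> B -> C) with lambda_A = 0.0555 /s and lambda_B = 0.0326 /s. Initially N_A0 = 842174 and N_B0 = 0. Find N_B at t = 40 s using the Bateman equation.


N_B(t) = lambda_A * N_A0 / (lambda_B - lambda_A) * [exp(-lambda_A*t) - exp(-lambda_B*t)]
exp(-0.0555*40) = 0.1086091; exp(-0.0326*40) = 0.2714438
N_B = 0.0555 * 842174 / (0.0326 - 0.0555) * (0.1086091 - 0.2714438)
N_B = 332358

332358


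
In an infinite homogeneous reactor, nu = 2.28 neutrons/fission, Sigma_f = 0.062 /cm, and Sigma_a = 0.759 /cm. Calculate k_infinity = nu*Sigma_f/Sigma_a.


k_inf = nu * Sigma_f / Sigma_a
k_inf = 2.28 * 0.062 / 0.759
k_inf = 0.18625

0.18625


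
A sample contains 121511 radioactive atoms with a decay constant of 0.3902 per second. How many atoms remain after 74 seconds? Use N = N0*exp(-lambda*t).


N = N0 * exp(-lambda * t)
N = 121511 * exp(-0.3902 * 74)
N = 3.5031e-08

3.5031e-08


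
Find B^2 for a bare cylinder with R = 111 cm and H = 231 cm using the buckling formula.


B^2 = (2.405/R)^2 + (pi/H)^2
B^2 = (2.405/111)^2 + (pi/231)^2
B^2 = 6.5440e-04 /cm^2

6.5440e-04


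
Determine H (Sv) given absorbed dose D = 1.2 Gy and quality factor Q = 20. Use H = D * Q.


H = D * Q
H = 1.2 * 20
H = 24.000 Sv

24.000


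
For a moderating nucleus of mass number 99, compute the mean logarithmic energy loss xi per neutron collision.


xi = 1 + (A-1)^2/(2A) * ln((A-1)/(A+1))
xi = 1 + (99-1)^2/(2*99) * ln((99-1)/(99 +1))
xi = 0.020067

0.020067


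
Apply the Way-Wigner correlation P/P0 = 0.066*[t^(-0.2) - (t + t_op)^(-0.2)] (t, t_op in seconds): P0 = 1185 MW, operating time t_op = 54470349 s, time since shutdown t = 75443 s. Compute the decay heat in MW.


P/P0 = 0.066 * [t^(-0.2) - (t + t_op)^(-0.2)]
P/P0 = 0.066 * [75443^(-0.2) - (75443 + 54470349)^(-0.2)]
P/P0 = 0.066 * [0.1057977 - 0.02835618] = 0.005111140
P = 1185 * 0.005111140 = 6.0567 MW

6.0567


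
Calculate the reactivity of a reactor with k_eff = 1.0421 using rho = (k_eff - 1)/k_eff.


rho = (k_eff - 1) / k_eff
rho = (1.0421 - 1) / 1.0421
rho = 0.040399

0.040399


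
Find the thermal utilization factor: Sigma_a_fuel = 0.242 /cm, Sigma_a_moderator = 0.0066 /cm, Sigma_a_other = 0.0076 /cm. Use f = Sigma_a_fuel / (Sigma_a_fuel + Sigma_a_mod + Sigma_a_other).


f = Sigma_a_fuel / (Sigma_a_fuel + Sigma_a_mod + Sigma_a_other)
f = 0.242 / (0.242 + 0.0066 + 0.0076)
f = 0.94457

0.94457


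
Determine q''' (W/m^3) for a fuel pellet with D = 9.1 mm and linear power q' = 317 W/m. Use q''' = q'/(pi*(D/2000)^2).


r = D / 2 / 1000 = 9.1 / 2 / 1000 = 0.00455 m
q''' = q' / (pi * r^2)
q''' = 317 / (pi * 0.00455^2)
q''' = 4.8740e+06 W/m^3

4.8740e+06


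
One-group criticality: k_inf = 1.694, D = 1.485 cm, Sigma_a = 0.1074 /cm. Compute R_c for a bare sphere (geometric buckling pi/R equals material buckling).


L^2 = D / Sigma_a = 1.485 / 0.1074 = 13.82682 cm^2
B_m^2 = (k_inf - 1) / L^2 = (1.694 - 1) / 13.82682 = 0.05019231 /cm^2
For a bare sphere: B_g = pi/R, so R_c = pi / sqrt(B_m^2)
R_c = pi / sqrt(0.05019231) = 14.023 cm

14.023


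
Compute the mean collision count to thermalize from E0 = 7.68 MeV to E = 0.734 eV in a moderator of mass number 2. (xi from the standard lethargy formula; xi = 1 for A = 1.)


xi = 1 + (A-1)^2/(2A)*ln((A-1)/(A+1)) = 0.7253469 (for A = 2)
n = ln(E0/E) / xi
n = ln(7.68e6 / 0.734) / 0.7253469
n = ln(1.046322e+07) / 0.7253469 = 22.284

22.284


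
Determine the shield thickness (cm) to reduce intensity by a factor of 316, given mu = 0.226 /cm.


x = ln(factor) / mu
x = ln(316) / 0.226
x = 25.468 cm

25.468


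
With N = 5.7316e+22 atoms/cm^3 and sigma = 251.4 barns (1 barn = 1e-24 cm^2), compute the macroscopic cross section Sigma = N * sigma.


Sigma = N * sigma_barns * 1e-24
Sigma = 5.7316e+22 * 251.4 * 1e-24
Sigma = 14.409 /cm

14.409


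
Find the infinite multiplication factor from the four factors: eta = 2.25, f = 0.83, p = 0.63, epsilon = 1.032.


k_inf = eta * f * p * epsilon
k_inf = 2.25 * 0.83 * 0.63 * 1.032
k_inf = 1.2142

1.2142


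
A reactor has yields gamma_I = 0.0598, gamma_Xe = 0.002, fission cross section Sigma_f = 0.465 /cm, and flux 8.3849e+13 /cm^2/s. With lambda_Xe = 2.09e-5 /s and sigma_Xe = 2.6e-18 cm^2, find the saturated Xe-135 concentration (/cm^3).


Xe_eq = (gamma_I + gamma_Xe) * Sigma_f * phi / (lambda_Xe + sigma_Xe * phi)
Numerator = (0.0598 + 0.002) * 0.465 * 8.3849e+13 = 2.409569e+12
Denominator = 2.09e-5 + 2.6e-18 * 8.3849e+13 = 2.389074e-04
Xe_eq = 2.409569e+12 / 2.389074e-04 = 1.0086e+16 /cm^3

1.0086e+16


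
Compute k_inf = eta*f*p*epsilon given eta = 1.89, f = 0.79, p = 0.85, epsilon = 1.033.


k_inf = eta * f * p * epsilon
k_inf = 1.89 * 0.79 * 0.85 * 1.033
k_inf = 1.3110

1.3110


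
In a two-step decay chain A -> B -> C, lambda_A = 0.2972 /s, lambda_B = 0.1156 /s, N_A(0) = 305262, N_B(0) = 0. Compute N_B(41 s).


N_B(t) = lambda_A * N_A0 / (lambda_B - lambda_A) * [exp(-lambda_A*t) - exp(-lambda_B*t)]
exp(-0.2972*41) = 5.105460e-06; exp(-0.1156*41) = 0.008742142
N_B = 0.2972 * 305262 / (0.1156 - 0.2972) * (5.105460e-06 - 0.008742142)
N_B = 4364.9

4364.9


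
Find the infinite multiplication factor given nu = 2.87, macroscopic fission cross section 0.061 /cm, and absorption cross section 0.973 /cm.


k_inf = nu * Sigma_f / Sigma_a
k_inf = 2.87 * 0.061 / 0.973
k_inf = 0.17993

0.17993


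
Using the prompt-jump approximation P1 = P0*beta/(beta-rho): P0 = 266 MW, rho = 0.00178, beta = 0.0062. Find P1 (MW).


P1/P0 = beta / (beta - rho)
P1/P0 = 0.0062 / (0.0062 - 0.00178) = 1.402715
P1 = 266 * 1.402715 = 373.12 MW

373.12


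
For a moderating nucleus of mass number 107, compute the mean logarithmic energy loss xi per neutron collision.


xi = 1 + (A-1)^2/(2A) * ln((A-1)/(A+1))
xi = 1 + (107-1)^2/(2*107) * ln((107-1)/(107 +1))
xi = 0.018576

0.018576


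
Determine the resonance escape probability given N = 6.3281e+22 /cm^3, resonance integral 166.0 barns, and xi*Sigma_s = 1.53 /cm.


p = exp(-N * I * 1e-24 / (xi*Sigma_s))
p = exp(-6.3281e+22 * 166.0 * 1e-24 / 1.53)
p = 0.0010429

0.0010429


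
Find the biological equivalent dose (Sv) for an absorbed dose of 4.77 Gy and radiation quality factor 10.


H = D * Q
H = 4.77 * 10
H = 47.700 Sv

47.700


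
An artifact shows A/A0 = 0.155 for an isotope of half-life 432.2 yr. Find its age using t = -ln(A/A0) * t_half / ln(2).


lambda = ln(2) / t_half = ln(2) / 432.2 = 0.001603765 /yr
t = -ln(A/A0) / lambda
t = -ln(0.155) / 0.001603765
t = 1162.5 yr

1162.5


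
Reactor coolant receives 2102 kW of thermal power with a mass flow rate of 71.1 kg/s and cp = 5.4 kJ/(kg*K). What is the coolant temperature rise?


dT = Q / (m_dot * cp)
dT = 2102 / (71.1 * 5.4)
dT = 5.4748 C

5.4748


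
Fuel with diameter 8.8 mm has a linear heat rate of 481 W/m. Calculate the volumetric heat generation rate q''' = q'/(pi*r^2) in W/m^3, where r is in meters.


r = D / 2 / 1000 = 8.8 / 2 / 1000 = 0.0044 m
q''' = q' / (pi * r^2)
q''' = 481 / (pi * 0.0044^2)
q''' = 7.9084e+06 W/m^3

7.9084e+06


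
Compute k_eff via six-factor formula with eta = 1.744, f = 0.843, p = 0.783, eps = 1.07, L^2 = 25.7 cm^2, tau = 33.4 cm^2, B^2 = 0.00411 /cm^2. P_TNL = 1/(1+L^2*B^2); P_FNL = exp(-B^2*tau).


k_inf = eta*f*p*eps = 1.744*0.843*0.783*1.07 = 1.231742
P_TNL = 1/(1 + L^2*B^2) = 1/(1 + 25.7*0.00411) = 0.9044642
P_FNL = exp(-B^2*tau) = exp(-0.00411*33.4) = 0.8717313
k_eff = k_inf * P_TNL * P_FNL = 1.231742 * 0.9044642 * 0.8717313
k_eff = 0.97117

0.97117


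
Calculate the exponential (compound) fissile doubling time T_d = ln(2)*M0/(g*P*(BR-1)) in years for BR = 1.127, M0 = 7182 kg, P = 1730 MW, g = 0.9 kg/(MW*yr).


Breeding gain G = BR - 1 = 1.127 - 1 = 0.127
Fissile production rate = g * P * G = 0.9 * 1730 * 0.127 = 197.739 kg/yr
T_d = ln(2) * M0 / (g * P * G)
T_d = ln(2) * 7182 / 197.739 = 25.176 yr

25.176


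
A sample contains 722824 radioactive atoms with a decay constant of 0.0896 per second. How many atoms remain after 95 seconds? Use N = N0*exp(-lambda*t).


N = N0 * exp(-lambda * t)
N = 722824 * exp(-0.0896 * 95)
N = 145.32

145.32


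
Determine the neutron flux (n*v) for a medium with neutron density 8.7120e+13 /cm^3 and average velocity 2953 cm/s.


phi = n * v
phi = 8.7120e+13 * 2953
phi = 2.5727e+17 /cm^2/s

2.5727e+17


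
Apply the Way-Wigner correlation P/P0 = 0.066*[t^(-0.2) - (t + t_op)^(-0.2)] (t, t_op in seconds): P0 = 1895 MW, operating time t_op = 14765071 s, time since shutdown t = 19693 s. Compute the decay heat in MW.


P/P0 = 0.066 * [t^(-0.2) - (t + t_op)^(-0.2)]
P/P0 = 0.066 * [19693^(-0.2) - (19693 + 14765071)^(-0.2)]
P/P0 = 0.066 * [0.1384005 - 0.03681604] = 0.006704574
P = 1895 * 0.006704574 = 12.705 MW

12.705


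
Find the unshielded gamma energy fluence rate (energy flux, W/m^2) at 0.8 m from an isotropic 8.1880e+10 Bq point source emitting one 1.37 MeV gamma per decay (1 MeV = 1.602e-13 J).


psi = A * E * 1.602e-13 / (4*pi*r^2)
psi = 8.1880e+10 * 1.37 * 1.602e-13 / (4*pi*0.8^2)
psi = 0.0022345 W/m^2

0.0022345


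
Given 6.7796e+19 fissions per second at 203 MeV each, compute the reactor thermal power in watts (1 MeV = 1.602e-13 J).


P = fission_rate * E_MeV * 1.602e-13
P = 6.7796e+19 * 203 * 1.602e-13
P = 2.2048e+09 W

2.2048e+09


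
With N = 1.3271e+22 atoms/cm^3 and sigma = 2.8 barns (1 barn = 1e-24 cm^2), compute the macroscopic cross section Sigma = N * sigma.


Sigma = N * sigma_barns * 1e-24
Sigma = 1.3271e+22 * 2.8 * 1e-24
Sigma = 0.037159 /cm

0.037159


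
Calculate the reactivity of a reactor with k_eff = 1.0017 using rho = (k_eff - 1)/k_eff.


rho = (k_eff - 1) / k_eff
rho = (1.0017 - 1) / 1.0017
rho = 0.0016971

0.0016971


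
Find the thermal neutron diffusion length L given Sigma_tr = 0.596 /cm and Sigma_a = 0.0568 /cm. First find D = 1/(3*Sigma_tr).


D = 1 / (3 * Sigma_tr) = 1 / (3 * 0.596) = 0.5592841 cm
L = sqrt(D / Sigma_a)
L = sqrt(0.5592841 / 0.0568)
L = 3.1379 cm

3.1379


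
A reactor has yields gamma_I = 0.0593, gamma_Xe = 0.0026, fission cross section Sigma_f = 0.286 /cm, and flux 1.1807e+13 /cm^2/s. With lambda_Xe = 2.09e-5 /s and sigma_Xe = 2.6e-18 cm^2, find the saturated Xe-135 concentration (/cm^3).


Xe_eq = (gamma_I + gamma_Xe) * Sigma_f * phi / (lambda_Xe + sigma_Xe * phi)
Numerator = (0.0593 + 0.0026) * 0.286 * 1.1807e+13 = 2.090240e+11
Denominator = 2.09e-5 + 2.6e-18 * 1.1807e+13 = 5.159820e-05
Xe_eq = 2.090240e+11 / 5.159820e-05 = 4.0510e+15 /cm^3

4.0510e+15


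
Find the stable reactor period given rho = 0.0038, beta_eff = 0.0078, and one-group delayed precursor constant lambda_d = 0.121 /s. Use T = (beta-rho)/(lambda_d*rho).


T = (beta - rho) / (lambda_d * rho)
T = (0.0078 - 0.0038) / (0.121 * 0.0038)
T = 8.6994 s

8.6994


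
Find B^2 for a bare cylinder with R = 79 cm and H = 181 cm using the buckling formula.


B^2 = (2.405/R)^2 + (pi/H)^2
B^2 = (2.405/79)^2 + (pi/181)^2
B^2 = 0.0012280 /cm^2

0.0012280


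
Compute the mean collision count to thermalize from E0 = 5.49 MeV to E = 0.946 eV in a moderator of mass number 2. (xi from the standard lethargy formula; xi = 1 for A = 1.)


xi = 1 + (A-1)^2/(2A)*ln((A-1)/(A+1)) = 0.7253469 (for A = 2)
n = ln(E0/E) / xi
n = ln(5.49e6 / 0.946) / 0.7253469
n = ln(5.803383e+06) / 0.7253469 = 21.471

21.471


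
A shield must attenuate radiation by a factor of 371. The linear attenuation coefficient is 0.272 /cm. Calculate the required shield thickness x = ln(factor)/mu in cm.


x = ln(factor) / mu
x = ln(371) / 0.272
x = 21.751 cm

21.751


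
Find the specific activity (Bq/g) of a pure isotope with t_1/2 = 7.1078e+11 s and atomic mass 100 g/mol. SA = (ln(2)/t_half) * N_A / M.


lambda = ln(2) / t_half = ln(2) / 7.1078e+11 = 9.751923e-13 /s
SA = lambda * N_A / M
SA = 9.751923e-13 * 6.022e23 / 100
SA = 5.8726e+09 Bq/g

5.8726e+09


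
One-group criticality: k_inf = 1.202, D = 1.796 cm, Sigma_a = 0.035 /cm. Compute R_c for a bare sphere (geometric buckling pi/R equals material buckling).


L^2 = D / Sigma_a = 1.796 / 0.035 = 51.31429 cm^2
B_m^2 = (k_inf - 1) / L^2 = (1.202 - 1) / 51.31429 = 0.003936525 /cm^2
For a bare sphere: B_g = pi/R, so R_c = pi / sqrt(B_m^2)
R_c = pi / sqrt(0.003936525) = 50.072 cm

50.072


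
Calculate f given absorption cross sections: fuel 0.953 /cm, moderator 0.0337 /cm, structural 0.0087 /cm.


f = Sigma_a_fuel / (Sigma_a_fuel + Sigma_a_mod + Sigma_a_other)
f = 0.953 / (0.953 + 0.0337 + 0.0087)
f = 0.95740

0.95740


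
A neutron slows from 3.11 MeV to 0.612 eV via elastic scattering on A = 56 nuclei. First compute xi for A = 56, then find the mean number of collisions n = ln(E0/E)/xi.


xi = 1 + (A-1)^2/(2A)*ln((A-1)/(A+1)) = 0.03529286 (for A = 56)
n = ln(E0/E) / xi
n = ln(3.11e6 / 0.612) / 0.03529286
n = ln(5.081699e+06) / 0.03529286 = 437.52

437.52


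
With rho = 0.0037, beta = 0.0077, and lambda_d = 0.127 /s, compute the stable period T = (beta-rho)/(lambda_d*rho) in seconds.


T = (beta - rho) / (lambda_d * rho)
T = (0.0077 - 0.0037) / (0.127 * 0.0037)
T = 8.5124 s

8.5124


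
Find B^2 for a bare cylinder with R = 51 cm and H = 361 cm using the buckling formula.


B^2 = (2.405/R)^2 + (pi/H)^2
B^2 = (2.405/51)^2 + (pi/361)^2
B^2 = 0.0022995 /cm^2

0.0022995


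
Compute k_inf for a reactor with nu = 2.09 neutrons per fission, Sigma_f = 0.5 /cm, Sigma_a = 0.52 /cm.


k_inf = nu * Sigma_f / Sigma_a
k_inf = 2.09 * 0.5 / 0.52
k_inf = 2.0096

2.0096


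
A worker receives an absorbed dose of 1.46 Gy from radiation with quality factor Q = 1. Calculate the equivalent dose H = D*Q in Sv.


H = D * Q
H = 1.46 * 1
H = 1.4600 Sv

1.4600


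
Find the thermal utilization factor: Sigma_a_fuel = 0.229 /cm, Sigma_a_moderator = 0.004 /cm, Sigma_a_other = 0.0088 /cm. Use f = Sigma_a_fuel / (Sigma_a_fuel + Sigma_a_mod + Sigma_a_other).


f = Sigma_a_fuel / (Sigma_a_fuel + Sigma_a_mod + Sigma_a_other)
f = 0.229 / (0.229 + 0.004 + 0.0088)
f = 0.94706

0.94706


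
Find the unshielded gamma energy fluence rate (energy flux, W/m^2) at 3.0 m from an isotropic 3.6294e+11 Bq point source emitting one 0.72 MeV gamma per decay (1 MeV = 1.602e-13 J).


psi = A * E * 1.602e-13 / (4*pi*r^2)
psi = 3.6294e+11 * 0.72 * 1.602e-13 / (4*pi*3.0^2)
psi = 3.7015e-04 W/m^2

3.7015e-04


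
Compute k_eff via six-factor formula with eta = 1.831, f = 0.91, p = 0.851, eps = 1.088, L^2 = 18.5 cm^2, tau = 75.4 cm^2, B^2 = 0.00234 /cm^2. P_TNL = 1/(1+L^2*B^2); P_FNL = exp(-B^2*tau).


k_inf = eta*f*p*eps = 1.831*0.91*0.851*1.088 = 1.542724
P_TNL = 1/(1 + L^2*B^2) = 1/(1 + 18.5*0.00234) = 0.9585063
P_FNL = exp(-B^2*tau) = exp(-0.00234*75.4) = 0.8382524
k_eff = k_inf * P_TNL * P_FNL = 1.542724 * 0.9585063 * 0.8382524
k_eff = 1.2395

1.2395


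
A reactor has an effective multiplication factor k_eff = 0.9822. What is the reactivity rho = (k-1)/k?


rho = (k_eff - 1) / k_eff
rho = (0.9822 - 1) / 0.9822
rho = -0.018123

-0.018123


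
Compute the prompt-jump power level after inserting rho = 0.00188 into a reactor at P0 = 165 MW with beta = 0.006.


P1/P0 = beta / (beta - rho)
P1/P0 = 0.006 / (0.006 - 0.00188) = 1.456311
P1 = 165 * 1.456311 = 240.29 MW

240.29


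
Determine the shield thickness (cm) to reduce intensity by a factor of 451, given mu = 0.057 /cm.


x = ln(factor) / mu
x = ln(451) / 0.057
x = 107.22 cm

107.22


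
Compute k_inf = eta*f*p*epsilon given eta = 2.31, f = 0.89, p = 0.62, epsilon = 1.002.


k_inf = eta * f * p * epsilon
k_inf = 2.31 * 0.89 * 0.62 * 1.002
k_inf = 1.2772

1.2772


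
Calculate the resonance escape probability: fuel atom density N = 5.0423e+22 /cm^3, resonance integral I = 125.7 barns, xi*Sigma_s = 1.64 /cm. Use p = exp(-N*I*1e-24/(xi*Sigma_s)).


p = exp(-N * I * 1e-24 / (xi*Sigma_s))
p = exp(-5.0423e+22 * 125.7 * 1e-24 / 1.64)
p = 0.020968

0.020968


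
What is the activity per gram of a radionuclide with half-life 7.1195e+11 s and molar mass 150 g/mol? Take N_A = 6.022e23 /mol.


lambda = ln(2) / t_half = ln(2) / 7.1195e+11 = 9.735897e-13 /s
SA = lambda * N_A / M
SA = 9.735897e-13 * 6.022e23 / 150
SA = 3.9086e+09 Bq/g

3.9086e+09


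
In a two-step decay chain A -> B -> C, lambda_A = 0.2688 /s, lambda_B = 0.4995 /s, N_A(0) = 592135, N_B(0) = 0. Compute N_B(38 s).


N_B(t) = lambda_A * N_A0 / (lambda_B - lambda_A) * [exp(-lambda_A*t) - exp(-lambda_B*t)]
exp(-0.2688*38) = 3.663890e-05; exp(-0.4995*38) = 5.710267e-09
N_B = 0.2688 * 592135 / (0.4995 - 0.2688) * (3.663890e-05 - 5.710267e-09)
N_B = 25.274

25.274


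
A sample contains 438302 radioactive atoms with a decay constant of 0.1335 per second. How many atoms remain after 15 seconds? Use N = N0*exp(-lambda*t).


N = N0 * exp(-lambda * t)
N = 438302 * exp(-0.1335 * 15)
N = 59170

59170


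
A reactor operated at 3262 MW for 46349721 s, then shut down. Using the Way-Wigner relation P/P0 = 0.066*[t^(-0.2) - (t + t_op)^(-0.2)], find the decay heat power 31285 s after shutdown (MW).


P/P0 = 0.066 * [t^(-0.2) - (t + t_op)^(-0.2)]
P/P0 = 0.066 * [31285^(-0.2) - (31285 + 46349721)^(-0.2)]
P/P0 = 0.066 * [0.1261632 - 0.02929085] = 0.006393575
P = 3262 * 0.006393575 = 20.856 MW

20.856


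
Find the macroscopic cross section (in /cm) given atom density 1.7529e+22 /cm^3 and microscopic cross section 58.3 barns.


Sigma = N * sigma_barns * 1e-24
Sigma = 1.7529e+22 * 58.3 * 1e-24
Sigma = 1.0219 /cm

1.0219


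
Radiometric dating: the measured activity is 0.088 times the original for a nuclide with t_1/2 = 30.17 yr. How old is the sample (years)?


lambda = ln(2) / t_half = ln(2) / 30.17 = 0.02297472 /yr
t = -ln(A/A0) / lambda
t = -ln(0.088) / 0.02297472
t = 105.79 yr

105.79


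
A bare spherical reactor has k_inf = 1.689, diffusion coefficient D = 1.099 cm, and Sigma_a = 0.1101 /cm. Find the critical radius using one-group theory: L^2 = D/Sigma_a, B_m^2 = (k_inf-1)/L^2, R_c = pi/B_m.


L^2 = D / Sigma_a = 1.099 / 0.1101 = 9.981835 cm^2
B_m^2 = (k_inf - 1) / L^2 = (1.689 - 1) / 9.981835 = 0.06902538 /cm^2
For a bare sphere: B_g = pi/R, so R_c = pi / sqrt(B_m^2)
R_c = pi / sqrt(0.06902538) = 11.958 cm

11.958


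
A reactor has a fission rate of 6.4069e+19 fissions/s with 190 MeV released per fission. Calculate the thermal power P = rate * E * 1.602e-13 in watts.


P = fission_rate * E_MeV * 1.602e-13
P = 6.4069e+19 * 190 * 1.602e-13
P = 1.9501e+09 W

1.9501e+09


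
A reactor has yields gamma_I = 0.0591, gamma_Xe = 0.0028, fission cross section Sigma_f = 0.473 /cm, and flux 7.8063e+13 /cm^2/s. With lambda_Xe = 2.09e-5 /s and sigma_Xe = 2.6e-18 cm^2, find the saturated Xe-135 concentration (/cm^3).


Xe_eq = (gamma_I + gamma_Xe) * Sigma_f * phi / (lambda_Xe + sigma_Xe * phi)
Numerator = (0.0591 + 0.0028) * 0.473 * 7.8063e+13 = 2.285583e+12
Denominator = 2.09e-5 + 2.6e-18 * 7.8063e+13 = 2.238638e-04
Xe_eq = 2.285583e+12 / 2.238638e-04 = 1.0210e+16 /cm^3

1.0210e+16


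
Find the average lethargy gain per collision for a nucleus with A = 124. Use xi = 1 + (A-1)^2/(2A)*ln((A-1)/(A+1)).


xi = 1 + (A-1)^2/(2A) * ln((A-1)/(A+1))
xi = 1 + (124-1)^2/(2*124) * ln((124-1)/(124 +1))
xi = 0.016043

0.016043


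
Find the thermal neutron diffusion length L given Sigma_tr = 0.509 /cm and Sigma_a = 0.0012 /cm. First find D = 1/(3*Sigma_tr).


D = 1 / (3 * Sigma_tr) = 1 / (3 * 0.509) = 0.6548788 cm
L = sqrt(D / Sigma_a)
L = sqrt(0.6548788 / 0.0012)
L = 23.361 cm

23.361


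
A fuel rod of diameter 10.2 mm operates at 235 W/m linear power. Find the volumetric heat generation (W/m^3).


r = D / 2 / 1000 = 10.2 / 2 / 1000 = 0.0051 m
q''' = q' / (pi * r^2)
q''' = 235 / (pi * 0.0051^2)
q''' = 2.8759e+06 W/m^3

2.8759e+06


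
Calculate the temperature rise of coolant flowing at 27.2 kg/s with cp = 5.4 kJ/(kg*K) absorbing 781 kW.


dT = Q / (m_dot * cp)
dT = 781 / (27.2 * 5.4)
dT = 5.3173 C

5.3173
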